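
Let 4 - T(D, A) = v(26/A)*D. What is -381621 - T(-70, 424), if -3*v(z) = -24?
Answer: -382185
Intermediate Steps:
v(z) = 8 (v(z) = -⅓*(-24) = 8)
T(D, A) = 4 - 8*D
-381621 - T(-70, 424) = -381621 - (4 - 8*(-70)) = -381621 - (4 + 560) = -381621 - 1*564 = -381621 - 564 = -382185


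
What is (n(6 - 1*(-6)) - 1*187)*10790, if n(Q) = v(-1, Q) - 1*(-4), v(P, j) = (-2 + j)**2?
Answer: -895570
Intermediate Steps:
n(Q) = 4 + (-2 + Q)**2 (n(Q) = (-2 + Q)**2 - 1*(-4) = (-2 + Q)**2 + 4 = 4 + (-2 + Q)**2)
(n(6 - 1*(-6)) - 1*187)*10790 = ((4 + (-2 + (6 - 1*(-6)))**2) - 1*187)*10790 = ((4 + (-2 + (6 + 6))**2) - 187)*10790 = ((4 + (-2 + 12)**2) - 187)*10790 = ((4 + 10**2) - 187)*10790 = ((4 + 100) - 187)*10790 = (104 - 187)*10790 = -83*10790 = -895570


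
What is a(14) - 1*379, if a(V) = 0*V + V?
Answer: -365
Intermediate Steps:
a(V) = V (a(V) = 0 + V = V)
a(14) - 1*379 = 14 - 1*379 = 14 - 379 = -365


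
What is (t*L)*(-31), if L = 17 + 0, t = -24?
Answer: 12648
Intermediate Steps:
L = 17
(t*L)*(-31) = -24*17*(-31) = -408*(-31) = 12648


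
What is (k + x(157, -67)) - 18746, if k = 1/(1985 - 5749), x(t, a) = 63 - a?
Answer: -70070625/3764 ≈ -18616.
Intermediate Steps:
k = -1/3764 (k = 1/(-3764) = -1/3764 ≈ -0.00026567)
(k + x(157, -67)) - 18746 = (-1/3764 + (63 - 1*(-67))) - 18746 = (-1/3764 + (63 + 67)) - 18746 = (-1/3764 + 130) - 18746 = 489319/3764 - 18746 = -70070625/3764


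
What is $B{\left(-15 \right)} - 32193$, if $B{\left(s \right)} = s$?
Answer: $-32208$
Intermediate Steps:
$B{\left(-15 \right)} - 32193 = -15 - 32193 = -32208$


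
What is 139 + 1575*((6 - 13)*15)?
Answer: -165236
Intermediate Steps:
139 + 1575*((6 - 13)*15) = 139 + 1575*(-7*15) = 139 + 1575*(-105) = 139 - 165375 = -165236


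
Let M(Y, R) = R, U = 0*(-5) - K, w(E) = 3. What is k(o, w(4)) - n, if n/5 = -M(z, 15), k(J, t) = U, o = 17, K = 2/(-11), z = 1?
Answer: 827/11 ≈ 75.182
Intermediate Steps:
K = -2/11 (K = 2*(-1/11) = -2/11 ≈ -0.18182)
U = 2/11 (U = 0*(-5) - 1*(-2/11) = 0 + 2/11 = 2/11 ≈ 0.18182)
k(J, t) = 2/11
n = -75 (n = 5*(-1*15) = 5*(-15) = -75)
k(o, w(4)) - n = 2/11 - 1*(-75) = 2/11 + 75 = 827/11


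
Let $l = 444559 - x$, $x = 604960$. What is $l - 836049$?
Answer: $-996450$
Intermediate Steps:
$l = -160401$ ($l = 444559 - 604960 = -160401$)
$l - 836049 = -160401 - 836049 = -996450$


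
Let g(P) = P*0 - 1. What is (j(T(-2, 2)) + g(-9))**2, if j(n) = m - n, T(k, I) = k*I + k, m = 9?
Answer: 196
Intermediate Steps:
T(k, I) = k + I*k (T(k, I) = I*k + k = k + I*k)
g(P) = -1 (g(P) = 0 - 1 = -1)
j(n) = 9 - n
(j(T(-2, 2)) + g(-9))**2 = ((9 - (-2)*(1 + 2)) - 1)**2 = ((9 - (-2)*3) - 1)**2 = ((9 - 1*(-6)) - 1)**2 = ((9 + 6) - 1)**2 = (15 - 1)**2 = 14**2 = 196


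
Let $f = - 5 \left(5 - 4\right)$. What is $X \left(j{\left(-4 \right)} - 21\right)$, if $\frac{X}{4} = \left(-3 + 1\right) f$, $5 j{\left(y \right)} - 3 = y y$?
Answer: $-688$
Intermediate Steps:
$j{\left(y \right)} = \frac{3}{5} + \frac{y^{2}}{5}$ ($j{\left(y \right)} = \frac{3}{5} + \frac{y y}{5} = \frac{3}{5} + \frac{y^{2}}{5}$)
$f = -5$ ($f = \left(-5\right) 1 = -5$)
$X = 40$ ($X = 4 \left(-3 + 1\right) \left(-5\right) = 4 \left(\left(-2\right) \left(-5\right)\right) = 4 \cdot 10 = 40$)
$X \left(j{\left(-4 \right)} - 21\right) = 40 \left(\left(\frac{3}{5} + \frac{\left(-4\right)^{2}}{5}\right) - 21\right) = 40 \left(\left(\frac{3}{5} + \frac{1}{5} \cdot 16\right) - 21\right) = 40 \left(\left(\frac{3}{5} + \frac{16}{5}\right) - 21\right) = 40 \left(\frac{19}{5} - 21\right) = 40 \left(- \frac{86}{5}\right) = -688$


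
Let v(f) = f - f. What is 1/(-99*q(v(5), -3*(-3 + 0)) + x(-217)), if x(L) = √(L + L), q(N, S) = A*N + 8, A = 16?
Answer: -396/313849 - I*√434/627698 ≈ -0.0012618 - 3.3189e-5*I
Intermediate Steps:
v(f) = 0
q(N, S) = 8 + 16*N (q(N, S) = 16*N + 8 = 8 + 16*N)
x(L) = √2*√L (x(L) = √(2*L) = √2*√L)
1/(-99*q(v(5), -3*(-3 + 0)) + x(-217)) = 1/(-99*(8 + 16*0) + √2*√(-217)) = 1/(-99*(8 + 0) + √2*(I*√217)) = 1/(-99*8 + I*√434) = 1/(-792 + I*√434)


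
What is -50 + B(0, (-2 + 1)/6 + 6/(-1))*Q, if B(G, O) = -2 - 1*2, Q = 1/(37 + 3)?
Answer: -501/10 ≈ -50.100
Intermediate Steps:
Q = 1/40 ≈ 0.025000
B(G, O) = -4 (B(G, O) = -2 - 2 = -4)
-50 + B(0, (-2 + 1)/6 + 6/(-1))*Q = -50 - 4*1/40 = -50 - ⅒ = -501/10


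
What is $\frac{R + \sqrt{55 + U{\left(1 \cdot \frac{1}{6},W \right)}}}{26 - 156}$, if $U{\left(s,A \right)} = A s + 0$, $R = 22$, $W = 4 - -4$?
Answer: $- \frac{11}{65} - \frac{\sqrt{3}}{30} \approx -0.22697$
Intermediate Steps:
$W = 8$ ($W = 4 + 4 = 8$)
$U{\left(s,A \right)} = A s$
$\frac{R + \sqrt{55 + U{\left(1 \cdot \frac{1}{6},W \right)}}}{26 - 156} = \frac{22 + \sqrt{55 + 8 \cdot 1 \cdot \frac{1}{6}}}{26 - 156} = \frac{22 + \sqrt{55 + 8 \cdot 1 \cdot \frac{1}{6}}}{-130} = \left(22 + \sqrt{55 + 8 \cdot \frac{1}{6}}\right) \left(- \frac{1}{130}\right) = \left(22 + \sqrt{55 + \frac{4}{3}}\right) \left(- \frac{1}{130}\right) = \left(22 + \sqrt{\frac{169}{3}}\right) \left(- \frac{1}{130}\right) = \left(22 + \frac{13 \sqrt{3}}{3}\right) \left(- \frac{1}{130}\right) = - \frac{11}{65} - \frac{\sqrt{3}}{30}$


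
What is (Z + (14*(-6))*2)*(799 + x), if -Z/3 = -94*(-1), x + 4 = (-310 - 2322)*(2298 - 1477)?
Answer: 972034650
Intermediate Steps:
x = -2160876 (x = -4 + (-310 - 2322)*(2298 - 1477) = -4 - 2632*821 = -4 - 2160872 = -2160876)
Z = -282 (Z = -(-282)*(-1) = -3*94 = -282)
(Z + (14*(-6))*2)*(799 + x) = (-282 + (14*(-6))*2)*(799 - 2160876) = (-282 - 84*2)*(-2160077) = (-282 - 168)*(-2160077) = -450*(-2160077) = 972034650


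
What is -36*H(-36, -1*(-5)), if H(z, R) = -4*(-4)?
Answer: -576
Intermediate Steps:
H(z, R) = 16
-36*H(-36, -1*(-5)) = -36*16 = -576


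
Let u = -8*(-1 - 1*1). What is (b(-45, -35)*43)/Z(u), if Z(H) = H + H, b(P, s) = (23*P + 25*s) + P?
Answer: -84065/32 ≈ -2627.0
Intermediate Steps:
b(P, s) = 24*P + 25*s
u = 16 (u = -8*(-1 - 1) = -8*(-2) = 16)
Z(H) = 2*H
(b(-45, -35)*43)/Z(u) = ((24*(-45) + 25*(-35))*43)/((2*16)) = ((-1080 - 875)*43)/32 = -1955*43*(1/32) = -84065*1/32 = -84065/32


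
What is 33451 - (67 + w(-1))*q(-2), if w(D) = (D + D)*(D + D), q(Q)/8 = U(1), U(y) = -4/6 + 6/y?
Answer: 91265/3 ≈ 30422.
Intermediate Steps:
U(y) = -⅔ + 6/y (U(y) = -4*⅙ + 6/y = -⅔ + 6/y)
q(Q) = 128/3 (q(Q) = 8*(-⅔ + 6/1) = 8*(-⅔ + 6*1) = 8*(-⅔ + 6) = 8*(16/3) = 128/3)
w(D) = 4*D² (w(D) = (2*D)*(2*D) = 4*D²)
33451 - (67 + w(-1))*q(-2) = 33451 - (67 + 4*(-1)²)*128/3 = 33451 - (67 + 4*1)*128/3 = 33451 - (67 + 4)*128/3 = 33451 - 71*128/3 = 33451 - 1*9088/3 = 33451 - 9088/3 = 91265/3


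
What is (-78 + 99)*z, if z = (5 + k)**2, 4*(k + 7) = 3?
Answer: 525/16 ≈ 32.813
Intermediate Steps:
k = -25/4 (k = -7 + (1/4)*3 = -7 + 3/4 = -25/4 ≈ -6.2500)
z = 25/16 (z = (5 - 25/4)**2 = (-5/4)**2 = 25/16 ≈ 1.5625)
(-78 + 99)*z = (-78 + 99)*(25/16) = 21*(25/16) = 525/16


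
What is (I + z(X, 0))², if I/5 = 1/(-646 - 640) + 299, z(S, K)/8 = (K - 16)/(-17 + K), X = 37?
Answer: 1079005097293369/477947044 ≈ 2.2576e+6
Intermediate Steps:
z(S, K) = 8*(-16 + K)/(-17 + K) (z(S, K) = 8*((K - 16)/(-17 + K)) = 8*((-16 + K)/(-17 + K)) = 8*(-16 + K)/(-17 + K))
I = 1922565/1286 (I = 5*(1/(-646 - 640) + 299) = 5*(1/(-1286) + 299) = 5*(-1/1286 + 299) = 5*(384513/1286) = 1922565/1286 ≈ 1495.0)
(I + z(X, 0))² = (1922565/1286 + 8*(-16 + 0)/(-17 + 0))² = (1922565/1286 + 8*(-16)/(-17))² = (1922565/1286 + 8*(-1/17)*(-16))² = (1922565/1286 + 128/17)² = (32848213/21862)² = 1079005097293369/477947044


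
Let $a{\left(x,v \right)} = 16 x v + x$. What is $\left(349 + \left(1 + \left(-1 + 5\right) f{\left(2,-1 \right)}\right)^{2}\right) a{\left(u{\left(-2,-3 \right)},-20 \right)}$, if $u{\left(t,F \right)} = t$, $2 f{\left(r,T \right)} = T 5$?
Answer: $274340$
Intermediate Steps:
$f{\left(r,T \right)} = \frac{5 T}{2}$ ($f{\left(r,T \right)} = \frac{T 5}{2} = \frac{5 T}{2}$)
$a{\left(x,v \right)} = x + 16 v x$ ($a{\left(x,v \right)} = 16 v x + x = x + 16 v x$)
$\left(349 + \left(1 + \left(-1 + 5\right) f{\left(2,-1 \right)}\right)^{2}\right) a{\left(u{\left(-2,-3 \right)},-20 \right)} = \left(349 + \left(1 + \left(-1 + 5\right) \frac{5}{2} \left(-1\right)\right)^{2}\right) \left(- 2 \left(1 + 16 \left(-20\right)\right)\right) = \left(349 + \left(1 + 4 \left(- \frac{5}{2}\right)\right)^{2}\right) \left(- 2 \left(1 - 320\right)\right) = \left(349 + \left(1 - 10\right)^{2}\right) \left(\left(-2\right) \left(-319\right)\right) = \left(349 + \left(-9\right)^{2}\right) 638 = \left(349 + 81\right) 638 = 430 \cdot 638 = 274340$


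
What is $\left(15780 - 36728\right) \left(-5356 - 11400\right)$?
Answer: $351004688$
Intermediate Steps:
$\left(15780 - 36728\right) \left(-5356 - 11400\right) = \left(-20948\right) \left(-16756\right) = 351004688$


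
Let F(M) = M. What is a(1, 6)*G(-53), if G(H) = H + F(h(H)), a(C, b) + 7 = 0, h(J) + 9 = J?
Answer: 805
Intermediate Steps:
h(J) = -9 + J
a(C, b) = -7 (a(C, b) = -7 + 0 = -7)
G(H) = -9 + 2*H (G(H) = H + (-9 + H) = -9 + 2*H)
a(1, 6)*G(-53) = -7*(-9 + 2*(-53)) = -7*(-9 - 106) = -7*(-115) = 805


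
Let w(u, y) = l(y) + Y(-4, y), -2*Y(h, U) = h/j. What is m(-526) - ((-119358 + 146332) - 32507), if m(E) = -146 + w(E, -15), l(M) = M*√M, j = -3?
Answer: 16159/3 - 15*I*√15 ≈ 5386.3 - 58.095*I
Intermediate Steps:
Y(h, U) = h/6 (Y(h, U) = -h/(2*(-3)) = -h*(-1)/(2*3) = -(-1)*h/6 = h/6)
l(M) = M^(3/2)
w(u, y) = -⅔ + y^(3/2) (w(u, y) = y^(3/2) + (⅙)*(-4) = y^(3/2) - ⅔ = -⅔ + y^(3/2))
m(E) = -440/3 - 15*I*√15 (m(E) = -146 + (-⅔ + (-15)^(3/2)) = -146 + (-⅔ - 15*I*√15) = -440/3 - 15*I*√15)
m(-526) - ((-119358 + 146332) - 32507) = (-440/3 - 15*I*√15) - ((-119358 + 146332) - 32507) = (-440/3 - 15*I*√15) - (26974 - 32507) = (-440/3 - 15*I*√15) - 1*(-5533) = (-440/3 - 15*I*√15) + 5533 = 16159/3 - 15*I*√15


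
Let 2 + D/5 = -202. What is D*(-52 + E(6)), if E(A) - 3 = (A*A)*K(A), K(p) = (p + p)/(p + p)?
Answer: 13260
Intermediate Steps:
D = -1020 (D = -10 + 5*(-202) = -10 - 1010 = -1020)
K(p) = 1 (K(p) = (2*p)/((2*p)) = (2*p)*(1/(2*p)) = 1)
E(A) = 3 + A² (E(A) = 3 + (A*A)*1 = 3 + A²*1 = 3 + A²)
D*(-52 + E(6)) = -1020*(-52 + (3 + 6²)) = -1020*(-52 + (3 + 36)) = -1020*(-52 + 39) = -1020*(-13) = 13260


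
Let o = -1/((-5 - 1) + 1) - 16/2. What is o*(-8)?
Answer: 312/5 ≈ 62.400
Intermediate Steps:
o = -39/5 (o = -1/(-6 + 1) - 16*½ = -1/(-5) - 8 = -1*(-⅕) - 8 = ⅕ - 8 = -39/5 ≈ -7.8000)
o*(-8) = -39/5*(-8) = 312/5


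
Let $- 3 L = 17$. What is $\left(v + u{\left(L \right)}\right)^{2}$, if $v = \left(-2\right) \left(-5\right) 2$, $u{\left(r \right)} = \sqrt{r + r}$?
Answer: $\frac{\left(60 + i \sqrt{102}\right)^{2}}{9} \approx 388.67 + 134.66 i$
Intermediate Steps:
$L = - \frac{17}{3}$ ($L = \left(- \frac{1}{3}\right) 17 = - \frac{17}{3} \approx -5.6667$)
$u{\left(r \right)} = \sqrt{2} \sqrt{r}$ ($u{\left(r \right)} = \sqrt{2 r} = \sqrt{2} \sqrt{r}$)
$v = 20$ ($v = 10 \cdot 2 = 20$)
$\left(v + u{\left(L \right)}\right)^{2} = \left(20 + \sqrt{2} \sqrt{- \frac{17}{3}}\right)^{2} = \left(20 + \sqrt{2} \frac{i \sqrt{51}}{3}\right)^{2} = \left(20 + \frac{i \sqrt{102}}{3}\right)^{2}$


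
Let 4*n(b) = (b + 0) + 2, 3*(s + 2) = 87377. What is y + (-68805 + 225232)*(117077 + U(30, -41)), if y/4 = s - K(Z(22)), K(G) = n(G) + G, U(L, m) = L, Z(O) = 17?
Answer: 54956439290/3 ≈ 1.8319e+10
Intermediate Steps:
s = 87371/3 (s = -2 + (1/3)*87377 = -2 + 87377/3 = 87371/3 ≈ 29124.)
n(b) = 1/2 + b/4 (n(b) = ((b + 0) + 2)/4 = (b + 2)/4 = (2 + b)/4 = 1/2 + b/4)
K(G) = 1/2 + 5*G/4 (K(G) = (1/2 + G/4) + G = 1/2 + 5*G/4)
y = 349223/3 (y = 4*(87371/3 - (1/2 + (5/4)*17)) = 4*(87371/3 - (1/2 + 85/4)) = 4*(87371/3 - 1*87/4) = 4*(87371/3 - 87/4) = 4*(349223/12) = 349223/3 ≈ 1.1641e+5)
y + (-68805 + 225232)*(117077 + U(30, -41)) = 349223/3 + (-68805 + 225232)*(117077 + 30) = 349223/3 + 156427*117107 = 349223/3 + 18318696689 = 54956439290/3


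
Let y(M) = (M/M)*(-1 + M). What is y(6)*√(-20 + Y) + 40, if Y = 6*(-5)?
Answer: 40 + 25*I*√2 ≈ 40.0 + 35.355*I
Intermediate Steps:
Y = -30
y(M) = -1 + M (y(M) = 1*(-1 + M) = -1 + M)
y(6)*√(-20 + Y) + 40 = (-1 + 6)*√(-20 - 30) + 40 = 5*√(-50) + 40 = 5*(5*I*√2) + 40 = 25*I*√2 + 40 = 40 + 25*I*√2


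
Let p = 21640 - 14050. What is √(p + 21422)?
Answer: 2*√7253 ≈ 170.33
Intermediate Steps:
p = 7590
√(p + 21422) = √(7590 + 21422) = √29012 = 2*√7253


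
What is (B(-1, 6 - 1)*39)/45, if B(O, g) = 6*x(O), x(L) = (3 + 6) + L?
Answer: 208/5 ≈ 41.600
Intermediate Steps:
x(L) = 9 + L
B(O, g) = 54 + 6*O (B(O, g) = 6*(9 + O) = 54 + 6*O)
(B(-1, 6 - 1)*39)/45 = ((54 + 6*(-1))*39)/45 = ((54 - 6)*39)*(1/45) = (48*39)*(1/45) = 1872*(1/45) = 208/5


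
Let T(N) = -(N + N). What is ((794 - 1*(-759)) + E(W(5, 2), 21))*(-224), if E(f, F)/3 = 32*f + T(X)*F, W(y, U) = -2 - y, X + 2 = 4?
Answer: -140896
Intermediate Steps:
X = 2 (X = -2 + 4 = 2)
T(N) = -2*N
E(f, F) = -12*F + 96*f (E(f, F) = 3*(32*f + (-2*2)*F) = 3*(32*f - 4*F) = 3*(-4*F + 32*f) = -12*F + 96*f)
((794 - 1*(-759)) + E(W(5, 2), 21))*(-224) = ((794 - 1*(-759)) + (-12*21 + 96*(-2 - 1*5)))*(-224) = ((794 + 759) + (-252 + 96*(-2 - 5)))*(-224) = (1553 + (-252 + 96*(-7)))*(-224) = (1553 + (-252 - 672))*(-224) = (1553 - 924)*(-224) = 629*(-224) = -140896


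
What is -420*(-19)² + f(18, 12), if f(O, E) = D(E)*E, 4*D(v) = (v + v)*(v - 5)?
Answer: -151116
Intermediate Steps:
D(v) = v*(-5 + v)/2 (D(v) = ((v + v)*(v - 5))/4 = ((2*v)*(-5 + v))/4 = (2*v*(-5 + v))/4 = v*(-5 + v)/2)
f(O, E) = E²*(-5 + E)/2 (f(O, E) = (E*(-5 + E)/2)*E = E²*(-5 + E)/2)
-420*(-19)² + f(18, 12) = -420*(-19)² + (½)*12²*(-5 + 12) = -420*361 + (½)*144*7 = -151620 + 504 = -151116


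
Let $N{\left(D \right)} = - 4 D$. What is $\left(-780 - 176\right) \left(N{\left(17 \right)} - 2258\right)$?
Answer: $2223656$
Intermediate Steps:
$\left(-780 - 176\right) \left(N{\left(17 \right)} - 2258\right) = \left(-780 - 176\right) \left(\left(-4\right) 17 - 2258\right) = - 956 \left(-68 - 2258\right) = \left(-956\right) \left(-2326\right) = 2223656$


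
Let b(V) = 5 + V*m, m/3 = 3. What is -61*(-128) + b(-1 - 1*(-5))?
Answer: 7849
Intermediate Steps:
m = 9 (m = 3*3 = 9)
b(V) = 5 + 9*V (b(V) = 5 + V*9 = 5 + 9*V)
-61*(-128) + b(-1 - 1*(-5)) = -61*(-128) + (5 + 9*(-1 - 1*(-5))) = 7808 + (5 + 9*(-1 + 5)) = 7808 + (5 + 9*4) = 7808 + (5 + 36) = 7808 + 41 = 7849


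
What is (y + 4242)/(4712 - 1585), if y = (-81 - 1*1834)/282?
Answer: 1194329/881814 ≈ 1.3544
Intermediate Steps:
y = -1915/282 (y = (-81 - 1834)*(1/282) = -1915*1/282 = -1915/282 ≈ -6.7908)
(y + 4242)/(4712 - 1585) = (-1915/282 + 4242)/(4712 - 1585) = (1194329/282)/3127 = (1194329/282)*(1/3127) = 1194329/881814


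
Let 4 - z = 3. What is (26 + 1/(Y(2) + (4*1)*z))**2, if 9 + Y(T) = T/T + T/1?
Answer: 2601/4 ≈ 650.25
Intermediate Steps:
z = 1 (z = 4 - 1*3 = 4 - 3 = 1)
Y(T) = -8 + T (Y(T) = -9 + (T/T + T/1) = -9 + (1 + T*1) = -9 + (1 + T) = -8 + T)
(26 + 1/(Y(2) + (4*1)*z))**2 = (26 + 1/((-8 + 2) + (4*1)*1))**2 = (26 + 1/(-6 + 4*1))**2 = (26 + 1/(-6 + 4))**2 = (26 + 1/(-2))**2 = (26 - 1/2)**2 = (51/2)**2 = 2601/4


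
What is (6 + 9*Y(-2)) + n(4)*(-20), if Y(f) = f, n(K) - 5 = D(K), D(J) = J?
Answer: -192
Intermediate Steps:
n(K) = 5 + K
(6 + 9*Y(-2)) + n(4)*(-20) = (6 + 9*(-2)) + (5 + 4)*(-20) = (6 - 18) + 9*(-20) = -12 - 180 = -192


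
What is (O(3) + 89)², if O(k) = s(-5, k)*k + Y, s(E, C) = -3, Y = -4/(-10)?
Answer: 161604/25 ≈ 6464.2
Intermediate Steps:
Y = ⅖ (Y = -4*(-⅒) = ⅖ ≈ 0.40000)
O(k) = ⅖ - 3*k (O(k) = -3*k + ⅖ = ⅖ - 3*k)
(O(3) + 89)² = ((⅖ - 3*3) + 89)² = ((⅖ - 9) + 89)² = (-43/5 + 89)² = (402/5)² = 161604/25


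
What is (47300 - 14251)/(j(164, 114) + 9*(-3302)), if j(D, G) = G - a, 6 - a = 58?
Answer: -33049/29552 ≈ -1.1183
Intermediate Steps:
a = -52 (a = 6 - 1*58 = 6 - 58 = -52)
j(D, G) = 52 + G (j(D, G) = G - 1*(-52) = G + 52 = 52 + G)
(47300 - 14251)/(j(164, 114) + 9*(-3302)) = (47300 - 14251)/((52 + 114) + 9*(-3302)) = 33049/(166 - 29718) = 33049/(-29552) = 33049*(-1/29552) = -33049/29552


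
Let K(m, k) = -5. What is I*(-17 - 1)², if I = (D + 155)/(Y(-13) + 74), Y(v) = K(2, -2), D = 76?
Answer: 24948/23 ≈ 1084.7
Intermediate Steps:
Y(v) = -5
I = 77/23 (I = (76 + 155)/(-5 + 74) = 231/69 = 231*(1/69) = 77/23 ≈ 3.3478)
I*(-17 - 1)² = 77*(-17 - 1)²/23 = (77/23)*(-18)² = (77/23)*324 = 24948/23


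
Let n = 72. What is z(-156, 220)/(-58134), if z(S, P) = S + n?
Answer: 14/9689 ≈ 0.0014449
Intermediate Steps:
z(S, P) = 72 + S (z(S, P) = S + 72 = 72 + S)
z(-156, 220)/(-58134) = (72 - 156)/(-58134) = -84*(-1/58134) = 14/9689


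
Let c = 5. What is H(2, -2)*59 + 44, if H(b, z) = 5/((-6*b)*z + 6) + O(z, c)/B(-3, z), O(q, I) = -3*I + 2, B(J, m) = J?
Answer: 619/2 ≈ 309.50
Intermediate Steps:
O(q, I) = 2 - 3*I
H(b, z) = 13/3 + 5/(6 - 6*b*z) (H(b, z) = 5/((-6*b)*z + 6) + (2 - 3*5)/(-3) = 5/(-6*b*z + 6) + (2 - 15)*(-1/3) = 5/(6 - 6*b*z) - 13*(-1/3) = 5/(6 - 6*b*z) + 13/3 = 13/3 + 5/(6 - 6*b*z))
H(2, -2)*59 + 44 = ((-31 + 26*2*(-2))/(6*(-1 + 2*(-2))))*59 + 44 = ((-31 - 104)/(6*(-1 - 4)))*59 + 44 = ((1/6)*(-135)/(-5))*59 + 44 = ((1/6)*(-1/5)*(-135))*59 + 44 = (9/2)*59 + 44 = 531/2 + 44 = 619/2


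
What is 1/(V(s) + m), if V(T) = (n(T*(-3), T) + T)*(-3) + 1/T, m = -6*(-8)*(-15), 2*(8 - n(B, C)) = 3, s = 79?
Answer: -158/154285 ≈ -0.0010241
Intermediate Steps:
n(B, C) = 13/2 (n(B, C) = 8 - ½*3 = 8 - 3/2 = 13/2)
m = -720 (m = 48*(-15) = -720)
V(T) = -39/2 + 1/T - 3*T (V(T) = (13/2 + T)*(-3) + 1/T = (-39/2 - 3*T) + 1/T = -39/2 + 1/T - 3*T)
1/(V(s) + m) = 1/((-39/2 + 1/79 - 3*79) - 720) = 1/((-39/2 + 1/79 - 237) - 720) = 1/(-40525/158 - 720) = 1/(-154285/158) = -158/154285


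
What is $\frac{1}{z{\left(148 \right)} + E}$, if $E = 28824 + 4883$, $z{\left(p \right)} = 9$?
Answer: $\frac{1}{33716} \approx 2.966 \cdot 10^{-5}$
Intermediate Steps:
$E = 33707$
$\frac{1}{z{\left(148 \right)} + E} = \frac{1}{9 + 33707} = \frac{1}{33716}$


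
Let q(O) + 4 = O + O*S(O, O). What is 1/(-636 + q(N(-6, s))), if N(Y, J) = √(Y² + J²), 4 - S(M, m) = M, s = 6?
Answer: -89/63143 - 15*√2/252572 ≈ -0.0014935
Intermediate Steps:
S(M, m) = 4 - M
N(Y, J) = √(J² + Y²)
q(O) = -4 + O + O*(4 - O) (q(O) = -4 + (O + O*(4 - O)) = -4 + O + O*(4 - O))
1/(-636 + q(N(-6, s))) = 1/(-636 + (-4 + √(6² + (-6)²) - √(6² + (-6)²)*(-4 + √(6² + (-6)²)))) = 1/(-636 + (-4 + √(36 + 36) - √(36 + 36)*(-4 + √(36 + 36)))) = 1/(-636 + (-4 + √72 - √72*(-4 + √72))) = 1/(-636 + (-4 + 6*√2 - 6*√2*(-4 + 6*√2))) = 1/(-640 + 6*√2 - 6*√2*(-4 + 6*√2))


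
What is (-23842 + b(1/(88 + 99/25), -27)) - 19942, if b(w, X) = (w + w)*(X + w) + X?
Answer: -231561805611/5285401 ≈ -43812.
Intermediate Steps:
b(w, X) = X + 2*w*(X + w) (b(w, X) = (2*w)*(X + w) + X = 2*w*(X + w) + X = X + 2*w*(X + w))
(-23842 + b(1/(88 + 99/25), -27)) - 19942 = (-23842 + (-27 + 2*(1/(88 + 99/25))² + 2*(-27)/(88 + 99/25))) - 19942 = (-23842 + (-27 + 2*(1/(2299/25))² + 2*(-27)/(2299/25))) - 19942 = (-23842 + (-27 + 2*(25/2299)² + 2*(-27)*(25/2299))) - 19942 = (-23842 + (-27 + 2*(625/5285401) - 1350/2299)) - 19942 = (-23842 + (-27 + 1250/5285401 - 1350/2299)) - 19942 = (-23842 - 145808227/5285401) - 19942 = -126160338869/5285401 - 19942 = -231561805611/5285401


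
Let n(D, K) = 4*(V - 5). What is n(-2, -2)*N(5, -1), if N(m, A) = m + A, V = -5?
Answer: -160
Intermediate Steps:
n(D, K) = -40 (n(D, K) = 4*(-5 - 5) = 4*(-10) = -40)
N(m, A) = A + m
n(-2, -2)*N(5, -1) = -40*(-1 + 5) = -40*4 = -160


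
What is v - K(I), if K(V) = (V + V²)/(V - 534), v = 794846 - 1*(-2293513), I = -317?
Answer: 2628293681/851 ≈ 3.0885e+6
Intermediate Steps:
v = 3088359 (v = 794846 + 2293513 = 3088359)
K(V) = (V + V²)/(-534 + V)
v - K(I) = 3088359 - (-317)*(1 - 317)/(-534 - 317) = 3088359 - (-317)*(-316)/(-851) = 3088359 - (-317)*(-1)*(-316)/851 = 3088359 - 1*(-100172/851) = 3088359 + 100172/851 = 2628293681/851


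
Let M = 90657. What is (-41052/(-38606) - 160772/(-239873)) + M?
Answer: 419774280142097/4630268519 ≈ 90659.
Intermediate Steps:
(-41052/(-38606) - 160772/(-239873)) + M = (-41052/(-38606) - 160772/(-239873)) + 90657 = (-41052*(-1/38606) - 160772*(-1/239873)) + 90657 = (20526/19303 + 160772/239873) + 90657 = 8027015114/4630268519 + 90657 = 419774280142097/4630268519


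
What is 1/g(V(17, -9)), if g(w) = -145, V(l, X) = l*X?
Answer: -1/145 ≈ -0.0068966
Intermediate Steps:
V(l, X) = X*l
1/g(V(17, -9)) = 1/(-145) = -1/145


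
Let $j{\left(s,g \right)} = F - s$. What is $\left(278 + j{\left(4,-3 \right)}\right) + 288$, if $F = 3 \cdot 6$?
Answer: $580$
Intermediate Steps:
$F = 18$
$j{\left(s,g \right)} = 18 - s$
$\left(278 + j{\left(4,-3 \right)}\right) + 288 = \left(278 + \left(18 - 4\right)\right) + 288 = \left(278 + 14\right) + 288 = 292 + 288 = 580$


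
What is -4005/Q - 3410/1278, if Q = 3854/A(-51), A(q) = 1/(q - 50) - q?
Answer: -6921766160/124366653 ≈ -55.656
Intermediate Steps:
A(q) = 1/(-50 + q) - q
Q = 194627/2575 (Q = 3854/(((1 - 1*(-51)² + 50*(-51))/(-50 - 51))) = 3854/(((1 - 1*2601 - 2550)/(-101))) = 3854/((-(1 - 2601 - 2550)/101)) = 3854/((-1/101*(-5150))) = 3854/(5150/101) = 3854*(101/5150) = 194627/2575 ≈ 75.583)
-4005/Q - 3410/1278 = -4005/194627/2575 - 3410/1278 = -4005*2575/194627 - 3410*1/1278 = -10312875/194627 - 1705/639 = -6921766160/124366653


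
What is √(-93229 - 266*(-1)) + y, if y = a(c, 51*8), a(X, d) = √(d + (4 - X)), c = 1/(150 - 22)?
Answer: √105470/16 + I*√92963 ≈ 20.298 + 304.9*I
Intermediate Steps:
c = 1/128 ≈ 0.0078125
a(X, d) = √(4 + d - X)
y = √105470/16 (y = √(4 + 51*8 - 1*1/128) = √(4 + 408 - 1/128) = √(52735/128) = √105470/16 ≈ 20.298)
√(-93229 - 266*(-1)) + y = √(-93229 - 266*(-1)) + √105470/16 = √(-93229 + 266) + √105470/16 = √(-92963) + √105470/16 = I*√92963 + √105470/16 = √105470/16 + I*√92963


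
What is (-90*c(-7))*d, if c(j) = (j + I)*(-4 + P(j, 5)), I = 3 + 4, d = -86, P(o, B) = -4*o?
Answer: 0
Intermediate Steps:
I = 7
c(j) = (-4 - 4*j)*(7 + j) (c(j) = (j + 7)*(-4 - 4*j) = (7 + j)*(-4 - 4*j) = (-4 - 4*j)*(7 + j))
(-90*c(-7))*d = -90*(-28 - 32*(-7) - 4*(-7)**2)*(-86) = -90*(-28 + 224 - 4*49)*(-86) = -90*(-28 + 224 - 196)*(-86) = -90*0*(-86) = 0*(-86) = 0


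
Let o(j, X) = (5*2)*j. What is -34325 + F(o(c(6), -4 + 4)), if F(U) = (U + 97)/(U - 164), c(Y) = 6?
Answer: -3569957/104 ≈ -34327.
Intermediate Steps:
o(j, X) = 10*j
F(U) = (97 + U)/(-164 + U)
-34325 + F(o(c(6), -4 + 4)) = -34325 + (97 + 10*6)/(-164 + 10*6) = -34325 + (97 + 60)/(-164 + 60) = -34325 + 157/(-104) = -34325 - 1/104*157 = -34325 - 157/104 = -3569957/104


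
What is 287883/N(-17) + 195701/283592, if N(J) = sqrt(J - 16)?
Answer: 195701/283592 - 95961*I*sqrt(33)/11 ≈ 0.69008 - 50114.0*I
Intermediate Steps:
N(J) = sqrt(-16 + J)
287883/N(-17) + 195701/283592 = 287883/(sqrt(-16 - 17)) + 195701/283592 = 287883/(sqrt(-33)) + 195701*(1/283592) = 287883/((I*sqrt(33))) + 195701/283592 = 287883*(-I*sqrt(33)/33) + 195701/283592 = -95961*I*sqrt(33)/11 + 195701/283592 = 195701/283592 - 95961*I*sqrt(33)/11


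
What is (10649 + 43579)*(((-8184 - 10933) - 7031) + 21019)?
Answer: -278135412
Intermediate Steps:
(10649 + 43579)*(((-8184 - 10933) - 7031) + 21019) = 54228*((-19117 - 7031) + 21019) = 54228*(-26148 + 21019) = 54228*(-5129) = -278135412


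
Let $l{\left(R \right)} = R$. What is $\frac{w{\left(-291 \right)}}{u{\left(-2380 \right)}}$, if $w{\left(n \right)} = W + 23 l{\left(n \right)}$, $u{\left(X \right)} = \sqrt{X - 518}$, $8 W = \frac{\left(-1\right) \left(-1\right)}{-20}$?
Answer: $\frac{152983 i \sqrt{322}}{22080} \approx 124.33 i$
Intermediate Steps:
$W = - \frac{1}{160}$ ($W = \frac{\left(-1\right) \left(-1\right) \frac{1}{-20}}{8} = \frac{1 \left(- \frac{1}{20}\right)}{8} = \frac{1}{8} \left(- \frac{1}{20}\right) = - \frac{1}{160} \approx -0.00625$)
$u{\left(X \right)} = \sqrt{-518 + X}$
$w{\left(n \right)} = - \frac{1}{160} + 23 n$
$\frac{w{\left(-291 \right)}}{u{\left(-2380 \right)}} = \frac{- \frac{1}{160} + 23 \left(-291\right)}{\sqrt{-518 - 2380}} = \frac{- \frac{1}{160} - 6693}{\sqrt{-2898}} = - \frac{1070881}{160 \cdot 3 i \sqrt{322}} = - \frac{1070881 \left(- \frac{i \sqrt{322}}{966}\right)}{160} = \frac{152983 i \sqrt{322}}{22080}$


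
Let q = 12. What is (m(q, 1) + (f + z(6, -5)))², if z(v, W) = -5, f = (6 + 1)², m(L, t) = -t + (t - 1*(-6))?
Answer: 2500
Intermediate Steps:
m(L, t) = 6 (m(L, t) = -t + (t + 6) = -t + (6 + t) = 6)
f = 49 (f = 7² = 49)
(m(q, 1) + (f + z(6, -5)))² = (6 + (49 - 5))² = (6 + 44)² = 50² = 2500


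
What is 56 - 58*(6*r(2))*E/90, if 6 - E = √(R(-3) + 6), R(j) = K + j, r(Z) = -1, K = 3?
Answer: 396/5 - 58*√6/15 ≈ 69.729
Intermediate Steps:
R(j) = 3 + j
E = 6 - √6 (E = 6 - √((3 - 3) + 6) = 6 - √(0 + 6) = 6 - √6 ≈ 3.5505)
56 - 58*(6*r(2))*E/90 = 56 - 58*(6*(-1))*(6 - √6)/90 = 56 - 58*(-6*(6 - √6))/90 = 56 - 58*(-36 + 6*√6)/90 = 56 - 58*(-⅖ + √6/15) = 56 + (116/5 - 58*√6/15) = 396/5 - 58*√6/15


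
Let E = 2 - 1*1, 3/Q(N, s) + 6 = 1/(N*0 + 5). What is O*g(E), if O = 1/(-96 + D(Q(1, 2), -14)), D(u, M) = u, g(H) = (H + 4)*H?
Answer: -145/2799 ≈ -0.051804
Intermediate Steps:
Q(N, s) = -15/29 (Q(N, s) = 3/(-6 + 1/(N*0 + 5)) = 3/(-6 + 1/(0 + 5)) = 3/(-6 + 1/5) = 3/(-29/5) = 3*(-5/29) = -15/29)
E = 1 (E = 2 - 1 = 1)
g(H) = H*(4 + H) (g(H) = (4 + H)*H = H*(4 + H))
O = -29/2799 (O = 1/(-96 - 15/29) = 1/(-2799/29) = -29/2799 ≈ -0.010361)
O*g(E) = -29*(4 + 1)/2799 = -29*5/2799 = -29/2799*5 = -145/2799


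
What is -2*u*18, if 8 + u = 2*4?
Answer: 0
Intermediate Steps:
u = 0 (u = -8 + 2*4 = -8 + 8 = 0)
-2*u*18 = -2*0*18 = 0*18 = 0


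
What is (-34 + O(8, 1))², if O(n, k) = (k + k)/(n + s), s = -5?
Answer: 10000/9 ≈ 1111.1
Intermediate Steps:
O(n, k) = 2*k/(-5 + n) (O(n, k) = (k + k)/(n - 5) = (2*k)/(-5 + n) = 2*k/(-5 + n))
(-34 + O(8, 1))² = (-34 + 2*1/(-5 + 8))² = (-34 + 2*1/3)² = (-34 + 2*1*(⅓))² = (-34 + ⅔)² = (-100/3)² = 10000/9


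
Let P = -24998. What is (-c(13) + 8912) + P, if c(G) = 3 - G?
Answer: -16076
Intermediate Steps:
(-c(13) + 8912) + P = (-(3 - 1*13) + 8912) - 24998 = (-(3 - 13) + 8912) - 24998 = (-1*(-10) + 8912) - 24998 = (10 + 8912) - 24998 = 8922 - 24998 = -16076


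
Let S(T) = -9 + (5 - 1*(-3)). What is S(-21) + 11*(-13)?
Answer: -144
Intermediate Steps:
S(T) = -1 (S(T) = -9 + (5 + 3) = -9 + 8 = -1)
S(-21) + 11*(-13) = -1 + 11*(-13) = -1 - 143 = -144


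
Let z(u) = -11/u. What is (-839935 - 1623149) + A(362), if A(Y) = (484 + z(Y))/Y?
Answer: -322772204499/131044 ≈ -2.4631e+6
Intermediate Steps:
A(Y) = (484 - 11/Y)/Y
(-839935 - 1623149) + A(362) = (-839935 - 1623149) + 11*(-1 + 44*362)/362**2 = -2463084 + 11*(1/131044)*(-1 + 15928) = -2463084 + 11*(1/131044)*15927 = -2463084 + 175197/131044 = -322772204499/131044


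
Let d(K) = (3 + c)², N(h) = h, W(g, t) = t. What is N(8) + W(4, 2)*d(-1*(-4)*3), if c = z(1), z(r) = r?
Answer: 40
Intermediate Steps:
c = 1
d(K) = 16 (d(K) = (3 + 1)² = 4² = 16)
N(8) + W(4, 2)*d(-1*(-4)*3) = 8 + 2*16 = 8 + 32 = 40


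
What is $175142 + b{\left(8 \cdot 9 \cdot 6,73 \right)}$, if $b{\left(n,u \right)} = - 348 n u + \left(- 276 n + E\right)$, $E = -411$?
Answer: $-10919029$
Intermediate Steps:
$b{\left(n,u \right)} = -411 - 276 n - 348 n u$ ($b{\left(n,u \right)} = - 348 n u - \left(411 + 276 n\right) = -411 - 276 n - 348 n u$)
$175142 + b{\left(8 \cdot 9 \cdot 6,73 \right)} = 175142 - \left(411 + 276 \cdot 8 \cdot 9 \cdot 6 + 348 \cdot 8 \cdot 9 \cdot 6 \cdot 73\right) = 175142 - \left(411 + 276 \cdot 72 \cdot 6 + 348 \cdot 72 \cdot 6 \cdot 73\right) = 175142 - \left(119643 + 10974528\right) = 175142 - 11094171 = -10919029$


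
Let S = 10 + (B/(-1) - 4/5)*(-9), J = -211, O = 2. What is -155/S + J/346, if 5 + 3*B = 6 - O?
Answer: -283131/24566 ≈ -11.525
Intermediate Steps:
B = -⅓ (B = -5/3 + (6 - 1*2)/3 = -5/3 + (6 - 2)/3 = -5/3 + (⅓)*4 = -5/3 + 4/3 = -⅓ ≈ -0.33333)
S = 71/5 (S = 10 + (-⅓/(-1) - 4/5)*(-9) = 10 + (-⅓*(-1) - 4*⅕)*(-9) = 10 + (⅓ - ⅘)*(-9) = 10 - 7/15*(-9) = 10 + 21/5 = 71/5 ≈ 14.200)
-155/S + J/346 = -155/71/5 - 211/346 = -155*5/71 - 211*1/346 = -775/71 - 211/346 = -283131/24566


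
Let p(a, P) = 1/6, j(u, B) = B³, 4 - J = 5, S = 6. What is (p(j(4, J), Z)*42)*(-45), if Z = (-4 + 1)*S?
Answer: -315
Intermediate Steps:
J = -1 (J = 4 - 1*5 = 4 - 5 = -1)
Z = -18 (Z = (-4 + 1)*6 = -3*6 = -18)
p(a, P) = ⅙
(p(j(4, J), Z)*42)*(-45) = ((⅙)*42)*(-45) = 7*(-45) = -315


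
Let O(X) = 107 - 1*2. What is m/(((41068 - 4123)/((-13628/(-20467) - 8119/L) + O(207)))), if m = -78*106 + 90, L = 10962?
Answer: -1106424190951/47637658845 ≈ -23.226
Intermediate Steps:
O(X) = 105 (O(X) = 107 - 2 = 105)
m = -8178 (m = -8268 + 90 = -8178)
m/(((41068 - 4123)/((-13628/(-20467) - 8119/L) + O(207)))) = -8178*((-13628/(-20467) - 8119/10962) + 105)/(41068 - 4123) = -8178/(36945/((-13628*(-1/20467) - 8119*1/10962) + 105)) = -8178/(36945/((13628/20467 - 8119/10962) + 105)) = -8178/(36945/(-16781437/224359254 + 105)) = -8178/(36945/(23540940233/224359254)) = -8178/(36945*(224359254/23540940233)) = -8178/8288952639030/23540940233 = -8178*23540940233/8288952639030 = -1106424190951/47637658845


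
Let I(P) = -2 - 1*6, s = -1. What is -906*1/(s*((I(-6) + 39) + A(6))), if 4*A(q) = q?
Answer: 1812/65 ≈ 27.877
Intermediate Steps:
A(q) = q/4
I(P) = -8 (I(P) = -2 - 6 = -8)
-906*1/(s*((I(-6) + 39) + A(6))) = -906*(-1/((-8 + 39) + (1/4)*6)) = -906*(-1/(31 + 3/2)) = -906/((-1*65/2)) = -906/(-65/2) = -906*(-2/65) = 1812/65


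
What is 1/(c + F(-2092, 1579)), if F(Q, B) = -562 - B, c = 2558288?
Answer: 1/2556147 ≈ 3.9121e-7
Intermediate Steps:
1/(c + F(-2092, 1579)) = 1/(2558288 + (-562 - 1*1579)) = 1/(2558288 + (-562 - 1579)) = 1/(2558288 - 2141) = 1/2556147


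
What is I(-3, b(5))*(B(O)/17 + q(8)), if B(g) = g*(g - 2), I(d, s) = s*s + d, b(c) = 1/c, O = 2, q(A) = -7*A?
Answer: 4144/25 ≈ 165.76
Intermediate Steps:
b(c) = 1/c
I(d, s) = d + s**2 (I(d, s) = s**2 + d = d + s**2)
B(g) = g*(-2 + g)
I(-3, b(5))*(B(O)/17 + q(8)) = (-3 + (1/5)**2)*((2*(-2 + 2))/17 - 7*8) = (-3 + (1/5)**2)*((2*0)*(1/17) - 56) = (-3 + 1/25)*(0*(1/17) - 56) = -74*(0 - 56)/25 = -74/25*(-56) = 4144/25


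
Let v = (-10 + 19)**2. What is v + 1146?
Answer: 1227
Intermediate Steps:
v = 81 (v = 9**2 = 81)
v + 1146 = 81 + 1146 = 1227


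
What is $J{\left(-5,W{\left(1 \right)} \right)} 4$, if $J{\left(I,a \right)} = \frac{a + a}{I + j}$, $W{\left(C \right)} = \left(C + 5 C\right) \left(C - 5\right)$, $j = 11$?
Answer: $-32$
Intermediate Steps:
$W{\left(C \right)} = 6 C \left(-5 + C\right)$
$J{\left(I,a \right)} = \frac{2 a}{11 + I}$ ($J{\left(I,a \right)} = \frac{a + a}{I + 11} = \frac{2 a}{11 + I}$)
$J{\left(-5,W{\left(1 \right)} \right)} 4 = \frac{2 \cdot 6 \cdot 1 \left(-5 + 1\right)}{11 - 5} \cdot 4 = \frac{2 \cdot 6 \cdot 1 \left(-4\right)}{6} \cdot 4 = 2 \left(-24\right) \frac{1}{6} \cdot 4 = \left(-8\right) 4 = -32$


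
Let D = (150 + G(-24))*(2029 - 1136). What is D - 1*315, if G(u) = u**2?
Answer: 648003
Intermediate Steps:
D = 648318 (D = (150 + (-24)**2)*(2029 - 1136) = (150 + 576)*893 = 726*893 = 648318)
D - 1*315 = 648318 - 1*315 = 648318 - 315 = 648003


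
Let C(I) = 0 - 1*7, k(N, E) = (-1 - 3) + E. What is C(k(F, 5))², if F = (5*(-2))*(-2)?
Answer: 49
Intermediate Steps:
F = 20 (F = -10*(-2) = 20)
k(N, E) = -4 + E
C(I) = -7 (C(I) = 0 - 7 = -7)
C(k(F, 5))² = (-7)² = 49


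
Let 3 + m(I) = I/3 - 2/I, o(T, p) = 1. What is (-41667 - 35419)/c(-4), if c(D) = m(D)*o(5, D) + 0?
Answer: 462516/23 ≈ 20109.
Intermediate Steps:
m(I) = -3 - 2/I + I/3 (m(I) = -3 + (I/3 - 2/I) = -3 + (-2/I + I/3) = -3 - 2/I + I/3)
c(D) = -3 - 2/D + D/3 (c(D) = (-3 - 2/D + D/3)*1 + 0 = (-3 - 2/D + D/3) + 0 = -3 - 2/D + D/3)
(-41667 - 35419)/c(-4) = (-41667 - 35419)/(-3 - 2/(-4) + (1/3)*(-4)) = -77086/(-3 - 2*(-1/4) - 4/3) = -77086/(-3 + 1/2 - 4/3) = -77086/(-23/6) = -77086*(-6/23) = 462516/23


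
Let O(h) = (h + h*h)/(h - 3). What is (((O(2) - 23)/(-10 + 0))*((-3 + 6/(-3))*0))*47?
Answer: 0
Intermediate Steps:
O(h) = (h + h²)/(-3 + h)
(((O(2) - 23)/(-10 + 0))*((-3 + 6/(-3))*0))*47 = (((2*(1 + 2)/(-3 + 2) - 23)/(-10 + 0))*((-3 + 6/(-3))*0))*47 = (((2*3/(-1) - 23)/(-10))*((-3 + 6*(-⅓))*0))*47 = (((2*(-1)*3 - 23)*(-⅒))*((-3 - 2)*0))*47 = (((-6 - 23)*(-⅒))*(-5*0))*47 = (-29*(-⅒)*0)*47 = ((29/10)*0)*47 = 0*47 = 0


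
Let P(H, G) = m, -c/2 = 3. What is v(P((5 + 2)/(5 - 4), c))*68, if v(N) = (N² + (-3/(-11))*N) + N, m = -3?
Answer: 3876/11 ≈ 352.36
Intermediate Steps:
c = -6 (c = -2*3 = -6)
P(H, G) = -3
v(N) = N² + 14*N/11 (v(N) = (N² + (-3*(-1/11))*N) + N = (N² + 3*N/11) + N = N² + 14*N/11)
v(P((5 + 2)/(5 - 4), c))*68 = ((1/11)*(-3)*(14 + 11*(-3)))*68 = ((1/11)*(-3)*(14 - 33))*68 = ((1/11)*(-3)*(-19))*68 = (57/11)*68 = 3876/11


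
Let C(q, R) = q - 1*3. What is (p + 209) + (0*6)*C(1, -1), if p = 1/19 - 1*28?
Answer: 3440/19 ≈ 181.05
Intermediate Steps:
C(q, R) = -3 + q (C(q, R) = q - 3 = -3 + q)
p = -531/19 (p = 1/19 - 28 = -531/19 ≈ -27.947)
(p + 209) + (0*6)*C(1, -1) = (-531/19 + 209) + (0*6)*(-3 + 1) = 3440/19 + 0*(-2) = 3440/19 + 0 = 3440/19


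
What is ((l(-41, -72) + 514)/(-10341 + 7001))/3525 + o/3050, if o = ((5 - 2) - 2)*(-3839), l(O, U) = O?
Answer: -903998183/718183500 ≈ -1.2587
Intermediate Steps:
o = -3839 (o = (3 - 2)*(-3839) = 1*(-3839) = -3839)
((l(-41, -72) + 514)/(-10341 + 7001))/3525 + o/3050 = ((-41 + 514)/(-10341 + 7001))/3525 - 3839/3050 = (473/(-3340))*(1/3525) - 3839*1/3050 = (473*(-1/3340))*(1/3525) - 3839/3050 = -473/3340*1/3525 - 3839/3050 = -473/11773500 - 3839/3050 = -903998183/718183500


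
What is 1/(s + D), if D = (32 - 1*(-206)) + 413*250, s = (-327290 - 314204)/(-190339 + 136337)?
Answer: 27001/2794600235 ≈ 9.6618e-6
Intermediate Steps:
s = 320747/27001 (s = -641494/(-54002) = -641494*(-1/54002) = 320747/27001 ≈ 11.879)
D = 103488 (D = (32 + 206) + 103250 = 238 + 103250 = 103488)
1/(s + D) = 1/(320747/27001 + 103488) = 1/(2794600235/27001) = 27001/2794600235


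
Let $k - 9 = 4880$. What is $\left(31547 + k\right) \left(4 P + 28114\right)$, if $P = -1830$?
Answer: $757650184$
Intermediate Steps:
$k = 4889$ ($k = 9 + 4880 = 4889$)
$\left(31547 + k\right) \left(4 P + 28114\right) = \left(31547 + 4889\right) \left(4 \left(-1830\right) + 28114\right) = 36436 \left(-7320 + 28114\right) = 36436 \cdot 20794 = 757650184$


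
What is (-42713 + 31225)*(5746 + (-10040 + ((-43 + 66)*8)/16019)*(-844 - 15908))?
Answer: -30952415414497088/16019 ≈ -1.9322e+12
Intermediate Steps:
(-42713 + 31225)*(5746 + (-10040 + ((-43 + 66)*8)/16019)*(-844 - 15908)) = -11488*(5746 + (-10040 + (23*8)*(1/16019))*(-16752)) = -11488*(5746 + (-10040 + 184*(1/16019))*(-16752)) = -11488*(5746 + (-10040 + 184/16019)*(-16752)) = -11488*(5746 - 160830576/16019*(-16752)) = -11488*(5746 + 2694233809152/16019) = -11488*2694325854326/16019 = -30952415414497088/16019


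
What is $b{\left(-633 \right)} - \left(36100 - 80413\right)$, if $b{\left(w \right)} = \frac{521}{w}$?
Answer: $\frac{28049608}{633} \approx 44312.0$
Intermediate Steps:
$b{\left(-633 \right)} - \left(36100 - 80413\right) = \frac{521}{-633} - \left(36100 - 80413\right) = 521 \left(- \frac{1}{633}\right) - \left(36100 - 80413\right) = - \frac{521}{633} - -44313 = - \frac{521}{633} + 44313 = \frac{28049608}{633}$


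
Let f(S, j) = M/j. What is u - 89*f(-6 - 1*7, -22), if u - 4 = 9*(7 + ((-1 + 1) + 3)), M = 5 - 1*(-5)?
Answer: 1479/11 ≈ 134.45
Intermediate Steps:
M = 10 (M = 5 + 5 = 10)
f(S, j) = 10/j
u = 94 (u = 4 + 9*(7 + ((-1 + 1) + 3)) = 4 + 9*(7 + (0 + 3)) = 4 + 9*(7 + 3) = 4 + 9*10 = 4 + 90 = 94)
u - 89*f(-6 - 1*7, -22) = 94 - 890/(-22) = 94 - 890*(-1)/22 = 94 - 89*(-5/11) = 94 + 445/11 = 1479/11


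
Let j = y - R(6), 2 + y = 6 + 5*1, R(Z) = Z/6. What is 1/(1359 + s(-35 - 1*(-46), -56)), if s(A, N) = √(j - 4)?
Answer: 1/1361 ≈ 0.00073475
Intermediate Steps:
R(Z) = Z/6 (R(Z) = Z*(⅙) = Z/6)
y = 9 (y = -2 + (6 + 5*1) = -2 + (6 + 5) = -2 + 11 = 9)
j = 8 (j = 9 - 6/6 = 9 - 1*1 = 9 - 1 = 8)
s(A, N) = 2 (s(A, N) = √(8 - 4) = √4 = 2)
1/(1359 + s(-35 - 1*(-46), -56)) = 1/(1359 + 2) = 1/1361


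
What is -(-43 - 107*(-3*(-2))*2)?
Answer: 1327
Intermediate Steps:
-(-43 - 107*(-3*(-2))*2) = -(-43 - 642*2) = -(-43 - 107*12) = -(-43 - 1284) = -1*(-1327) = 1327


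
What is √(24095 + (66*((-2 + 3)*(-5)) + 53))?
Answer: √23818 ≈ 154.33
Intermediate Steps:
√(24095 + (66*((-2 + 3)*(-5)) + 53)) = √(24095 + (66*(1*(-5)) + 53)) = √(24095 + (66*(-5) + 53)) = √(24095 + (-330 + 53)) = √(24095 - 277) = √23818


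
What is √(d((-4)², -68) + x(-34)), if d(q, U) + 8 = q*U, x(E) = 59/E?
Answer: 3*I*√140998/34 ≈ 33.132*I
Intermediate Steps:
d(q, U) = -8 + U*q (d(q, U) = -8 + q*U = -8 + U*q)
√(d((-4)², -68) + x(-34)) = √((-8 - 68*(-4)²) + 59/(-34)) = √((-8 - 68*16) + 59*(-1/34)) = √((-8 - 1088) - 59/34) = √(-1096 - 59/34) = √(-37323/34) = 3*I*√140998/34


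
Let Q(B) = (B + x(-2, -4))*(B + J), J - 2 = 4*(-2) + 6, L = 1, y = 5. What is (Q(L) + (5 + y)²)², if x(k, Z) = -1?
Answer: 10000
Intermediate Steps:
J = 0 (J = 2 + (4*(-2) + 6) = 2 + (-8 + 6) = 2 - 2 = 0)
Q(B) = B*(-1 + B) (Q(B) = (B - 1)*(B + 0) = (-1 + B)*B = B*(-1 + B))
(Q(L) + (5 + y)²)² = (1*(-1 + 1) + (5 + 5)²)² = (1*0 + 10²)² = (0 + 100)² = 100² = 10000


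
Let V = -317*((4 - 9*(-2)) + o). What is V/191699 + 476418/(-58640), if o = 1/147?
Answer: -6742738295777/826230357960 ≈ -8.1608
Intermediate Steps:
o = 1/147 ≈ 0.0068027
V = -1025495/147 (V = -317*((4 - 9*(-2)) + 1/147) = -317*((4 + 18) + 1/147) = -317*(22 + 1/147) = -317*3235/147 = -1025495/147 ≈ -6976.2)
V/191699 + 476418/(-58640) = -1025495/147/191699 + 476418/(-58640) = -1025495/147*1/191699 + 476418*(-1/58640) = -1025495/28179753 - 238209/29320 = -6742738295777/826230357960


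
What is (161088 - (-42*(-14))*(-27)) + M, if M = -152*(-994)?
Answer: 328052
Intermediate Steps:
M = 151088
(161088 - (-42*(-14))*(-27)) + M = (161088 - (-42*(-14))*(-27)) + 151088 = (161088 - 588*(-27)) + 151088 = (161088 - 1*(-15876)) + 151088 = (161088 + 15876) + 151088 = 176964 + 151088 = 328052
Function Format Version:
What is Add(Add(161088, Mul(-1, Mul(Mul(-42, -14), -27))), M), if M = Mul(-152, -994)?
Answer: 328052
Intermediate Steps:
M = 151088
Add(Add(161088, Mul(-1, Mul(Mul(-42, -14), -27))), M) = Add(Add(161088, Mul(-1, Mul(Mul(-42, -14), -27))), 151088) = Add(Add(161088, Mul(-1, Mul(588, -27))), 151088) = Add(Add(161088, Mul(-1, -15876)), 151088) = Add(Add(161088, 15876), 151088) = Add(176964, 151088) = 328052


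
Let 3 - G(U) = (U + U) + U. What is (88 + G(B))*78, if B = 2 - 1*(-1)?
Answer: 6396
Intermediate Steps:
B = 3 (B = 2 + 1 = 3)
G(U) = 3 - 3*U (G(U) = 3 - ((U + U) + U) = 3 - (2*U + U) = 3 - 3*U)
(88 + G(B))*78 = (88 + (3 - 3*3))*78 = (88 + (3 - 9))*78 = (88 - 6)*78 = 82*78 = 6396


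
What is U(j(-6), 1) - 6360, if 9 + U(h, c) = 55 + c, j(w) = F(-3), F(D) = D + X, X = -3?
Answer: -6313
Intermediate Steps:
F(D) = -3 + D (F(D) = D - 3 = -3 + D)
j(w) = -6 (j(w) = -3 - 3 = -6)
U(h, c) = 46 + c (U(h, c) = -9 + (55 + c) = 46 + c)
U(j(-6), 1) - 6360 = (46 + 1) - 6360 = 47 - 6360 = -6313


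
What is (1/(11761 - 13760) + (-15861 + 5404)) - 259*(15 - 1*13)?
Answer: -21939026/1999 ≈ -10975.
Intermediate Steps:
(1/(11761 - 13760) + (-15861 + 5404)) - 259*(15 - 1*13) = (1/(-1999) - 10457) - 259*(15 - 13) = (-1/1999 - 10457) - 259*2 = -20903544/1999 - 518 = -21939026/1999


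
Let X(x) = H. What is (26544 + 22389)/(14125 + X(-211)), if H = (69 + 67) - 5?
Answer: 5437/1584 ≈ 3.4324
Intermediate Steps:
H = 131 (H = 136 - 5 = 131)
X(x) = 131
(26544 + 22389)/(14125 + X(-211)) = (26544 + 22389)/(14125 + 131) = 48933/14256 = 48933*(1/14256) = 5437/1584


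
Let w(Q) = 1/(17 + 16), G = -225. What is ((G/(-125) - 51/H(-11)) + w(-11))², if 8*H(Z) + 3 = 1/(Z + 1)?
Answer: 465890883844/26163225 ≈ 17807.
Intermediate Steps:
H(Z) = -3/8 + 1/(8*(1 + Z)) (H(Z) = -3/8 + 1/(8*(Z + 1)) = -3/8 + 1/(8*(1 + Z)))
w(Q) = 1/33
((G/(-125) - 51/H(-11)) + w(-11))² = ((-225/(-125) - 51*8*(1 - 11)/(-2 - 3*(-11))) + 1/33)² = ((-225*(-1/125) - 51*(-80/(-2 + 33))) + 1/33)² = ((9/5 - 51/((⅛)*(-⅒)*31)) + 1/33)² = ((9/5 - 51/(-31/80)) + 1/33)² = ((9/5 - 51*(-80/31)) + 1/33)² = ((9/5 + 4080/31) + 1/33)² = (20679/155 + 1/33)² = (682562/5115)² = 465890883844/26163225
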